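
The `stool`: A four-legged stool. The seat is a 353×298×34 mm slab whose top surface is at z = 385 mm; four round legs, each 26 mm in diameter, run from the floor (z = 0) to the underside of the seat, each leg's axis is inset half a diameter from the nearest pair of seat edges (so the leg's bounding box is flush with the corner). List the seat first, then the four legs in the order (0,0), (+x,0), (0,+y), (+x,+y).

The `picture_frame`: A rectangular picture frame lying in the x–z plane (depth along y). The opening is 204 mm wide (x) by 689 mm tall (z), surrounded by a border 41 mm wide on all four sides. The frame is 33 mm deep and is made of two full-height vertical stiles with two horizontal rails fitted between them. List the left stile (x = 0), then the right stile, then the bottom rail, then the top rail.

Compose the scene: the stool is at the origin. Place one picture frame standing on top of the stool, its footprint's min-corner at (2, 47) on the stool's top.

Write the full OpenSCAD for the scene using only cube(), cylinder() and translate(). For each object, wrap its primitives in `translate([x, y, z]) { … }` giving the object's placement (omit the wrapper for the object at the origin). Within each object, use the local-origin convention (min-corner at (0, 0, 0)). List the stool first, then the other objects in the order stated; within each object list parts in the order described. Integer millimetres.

translate([0, 0, 351]) cube([353, 298, 34]);
translate([13, 13, 0]) cylinder(h = 351, r = 13);
translate([340, 13, 0]) cylinder(h = 351, r = 13);
translate([13, 285, 0]) cylinder(h = 351, r = 13);
translate([340, 285, 0]) cylinder(h = 351, r = 13);
translate([2, 47, 385]) {
  cube([41, 33, 771]);
  translate([245, 0, 0]) cube([41, 33, 771]);
  translate([41, 0, 0]) cube([204, 33, 41]);
  translate([41, 0, 730]) cube([204, 33, 41]);
}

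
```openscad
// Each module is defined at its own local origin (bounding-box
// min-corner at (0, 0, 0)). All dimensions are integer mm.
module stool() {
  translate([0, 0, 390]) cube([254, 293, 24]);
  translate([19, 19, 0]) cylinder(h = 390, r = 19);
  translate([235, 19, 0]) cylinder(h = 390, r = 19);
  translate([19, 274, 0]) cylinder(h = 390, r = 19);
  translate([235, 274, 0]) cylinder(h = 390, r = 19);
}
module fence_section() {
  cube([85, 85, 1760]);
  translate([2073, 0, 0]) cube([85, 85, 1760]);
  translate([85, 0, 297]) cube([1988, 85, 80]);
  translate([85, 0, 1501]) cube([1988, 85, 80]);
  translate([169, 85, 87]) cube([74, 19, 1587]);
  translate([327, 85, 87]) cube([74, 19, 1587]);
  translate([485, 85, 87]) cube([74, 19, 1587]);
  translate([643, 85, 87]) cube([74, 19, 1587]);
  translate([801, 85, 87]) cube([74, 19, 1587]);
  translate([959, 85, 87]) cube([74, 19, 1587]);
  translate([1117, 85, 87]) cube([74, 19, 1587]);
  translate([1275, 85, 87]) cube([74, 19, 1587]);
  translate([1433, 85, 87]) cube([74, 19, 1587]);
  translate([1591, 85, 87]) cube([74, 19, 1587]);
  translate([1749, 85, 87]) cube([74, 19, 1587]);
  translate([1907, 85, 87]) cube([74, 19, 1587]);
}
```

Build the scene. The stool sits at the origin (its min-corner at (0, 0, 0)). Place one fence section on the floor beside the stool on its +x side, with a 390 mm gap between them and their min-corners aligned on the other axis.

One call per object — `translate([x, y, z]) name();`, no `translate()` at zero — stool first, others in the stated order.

stool();
translate([644, 0, 0]) fence_section();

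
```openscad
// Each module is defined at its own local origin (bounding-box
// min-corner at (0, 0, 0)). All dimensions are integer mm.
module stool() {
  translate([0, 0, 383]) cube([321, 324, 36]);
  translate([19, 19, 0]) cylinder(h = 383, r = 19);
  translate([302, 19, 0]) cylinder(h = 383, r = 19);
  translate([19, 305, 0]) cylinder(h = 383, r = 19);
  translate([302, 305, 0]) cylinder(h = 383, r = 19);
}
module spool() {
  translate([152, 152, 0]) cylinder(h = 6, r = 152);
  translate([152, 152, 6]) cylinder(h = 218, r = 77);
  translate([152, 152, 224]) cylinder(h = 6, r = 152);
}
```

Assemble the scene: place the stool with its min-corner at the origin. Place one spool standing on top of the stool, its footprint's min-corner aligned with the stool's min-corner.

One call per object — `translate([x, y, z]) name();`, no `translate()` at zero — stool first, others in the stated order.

stool();
translate([0, 0, 419]) spool();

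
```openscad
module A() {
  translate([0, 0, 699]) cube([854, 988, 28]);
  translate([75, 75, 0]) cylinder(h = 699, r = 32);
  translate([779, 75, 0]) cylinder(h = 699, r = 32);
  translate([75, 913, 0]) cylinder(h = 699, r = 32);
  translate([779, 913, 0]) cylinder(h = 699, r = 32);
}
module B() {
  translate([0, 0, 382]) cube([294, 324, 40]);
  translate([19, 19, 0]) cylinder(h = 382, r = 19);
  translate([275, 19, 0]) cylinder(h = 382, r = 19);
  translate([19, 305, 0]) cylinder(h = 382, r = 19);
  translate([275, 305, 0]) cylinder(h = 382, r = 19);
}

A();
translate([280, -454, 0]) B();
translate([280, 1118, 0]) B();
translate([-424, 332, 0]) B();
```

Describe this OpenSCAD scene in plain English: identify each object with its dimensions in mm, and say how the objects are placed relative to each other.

A is a table with a 854×988 mm rectangular top, 28 mm thick, top surface at z = 727 mm, supported by four round legs of 64 mm diameter, each leg's bounding box inset 43 mm from the nearest pair of top edges, running from the floor.

B is a simple wooden stool: a rectangular seat 294 mm (x) by 324 mm (y), 40 mm thick, top face at z = 422 mm, on four round legs, each 38 mm in diameter. The legs rest on z = 0, each leg's axis is inset half a diameter from the nearest pair of seat edges (so the leg's bounding box is flush with the corner).

Three stools sit around the table at the −y, +y, −x sides.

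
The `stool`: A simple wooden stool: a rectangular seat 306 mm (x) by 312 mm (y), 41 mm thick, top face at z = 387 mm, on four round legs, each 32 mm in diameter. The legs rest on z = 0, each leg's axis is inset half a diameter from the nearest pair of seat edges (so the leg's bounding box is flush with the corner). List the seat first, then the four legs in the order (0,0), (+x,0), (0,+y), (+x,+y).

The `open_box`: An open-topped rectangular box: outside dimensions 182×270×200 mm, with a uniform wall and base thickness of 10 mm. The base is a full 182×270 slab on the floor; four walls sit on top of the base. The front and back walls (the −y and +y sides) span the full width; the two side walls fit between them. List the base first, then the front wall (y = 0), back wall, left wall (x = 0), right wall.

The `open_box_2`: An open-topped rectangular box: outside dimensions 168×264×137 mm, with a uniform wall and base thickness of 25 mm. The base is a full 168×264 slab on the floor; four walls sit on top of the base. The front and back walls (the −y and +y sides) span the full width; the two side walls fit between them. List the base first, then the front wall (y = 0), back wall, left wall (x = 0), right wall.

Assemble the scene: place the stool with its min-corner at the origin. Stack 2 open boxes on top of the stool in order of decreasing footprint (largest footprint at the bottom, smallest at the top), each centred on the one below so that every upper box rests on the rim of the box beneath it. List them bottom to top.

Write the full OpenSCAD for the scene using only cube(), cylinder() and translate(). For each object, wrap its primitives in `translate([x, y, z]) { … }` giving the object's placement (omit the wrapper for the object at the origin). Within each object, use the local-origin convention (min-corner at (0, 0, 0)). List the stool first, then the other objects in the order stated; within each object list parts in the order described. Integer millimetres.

translate([0, 0, 346]) cube([306, 312, 41]);
translate([16, 16, 0]) cylinder(h = 346, r = 16);
translate([290, 16, 0]) cylinder(h = 346, r = 16);
translate([16, 296, 0]) cylinder(h = 346, r = 16);
translate([290, 296, 0]) cylinder(h = 346, r = 16);
translate([62, 21, 387]) {
  cube([182, 270, 10]);
  translate([0, 0, 10]) cube([182, 10, 190]);
  translate([0, 260, 10]) cube([182, 10, 190]);
  translate([0, 10, 10]) cube([10, 250, 190]);
  translate([172, 10, 10]) cube([10, 250, 190]);
}
translate([69, 24, 587]) {
  cube([168, 264, 25]);
  translate([0, 0, 25]) cube([168, 25, 112]);
  translate([0, 239, 25]) cube([168, 25, 112]);
  translate([0, 25, 25]) cube([25, 214, 112]);
  translate([143, 25, 25]) cube([25, 214, 112]);
}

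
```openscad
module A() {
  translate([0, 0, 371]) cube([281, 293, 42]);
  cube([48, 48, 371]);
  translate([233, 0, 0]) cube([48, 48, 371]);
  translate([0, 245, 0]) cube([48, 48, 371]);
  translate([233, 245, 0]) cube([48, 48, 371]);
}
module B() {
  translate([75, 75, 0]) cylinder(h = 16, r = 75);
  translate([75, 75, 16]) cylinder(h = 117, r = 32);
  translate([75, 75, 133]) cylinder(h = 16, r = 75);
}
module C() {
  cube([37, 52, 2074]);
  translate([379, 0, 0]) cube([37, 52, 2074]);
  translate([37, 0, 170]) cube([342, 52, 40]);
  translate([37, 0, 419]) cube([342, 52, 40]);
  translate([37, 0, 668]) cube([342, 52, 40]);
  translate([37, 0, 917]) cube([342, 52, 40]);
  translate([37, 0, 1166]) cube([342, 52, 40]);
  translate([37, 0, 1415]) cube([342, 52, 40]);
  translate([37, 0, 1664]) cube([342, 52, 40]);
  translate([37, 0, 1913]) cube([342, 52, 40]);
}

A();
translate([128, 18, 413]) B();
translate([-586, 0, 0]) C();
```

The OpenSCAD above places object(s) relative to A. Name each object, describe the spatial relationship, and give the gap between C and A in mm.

The ladder's nearest face is 170 mm from the stool's −x face.

A is a stool. B is a spool. C is a ladder. The spool is on top of the stool. The ladder is on the floor beside the stool on its −x side. The gap between the ladder and the stool is 170 mm.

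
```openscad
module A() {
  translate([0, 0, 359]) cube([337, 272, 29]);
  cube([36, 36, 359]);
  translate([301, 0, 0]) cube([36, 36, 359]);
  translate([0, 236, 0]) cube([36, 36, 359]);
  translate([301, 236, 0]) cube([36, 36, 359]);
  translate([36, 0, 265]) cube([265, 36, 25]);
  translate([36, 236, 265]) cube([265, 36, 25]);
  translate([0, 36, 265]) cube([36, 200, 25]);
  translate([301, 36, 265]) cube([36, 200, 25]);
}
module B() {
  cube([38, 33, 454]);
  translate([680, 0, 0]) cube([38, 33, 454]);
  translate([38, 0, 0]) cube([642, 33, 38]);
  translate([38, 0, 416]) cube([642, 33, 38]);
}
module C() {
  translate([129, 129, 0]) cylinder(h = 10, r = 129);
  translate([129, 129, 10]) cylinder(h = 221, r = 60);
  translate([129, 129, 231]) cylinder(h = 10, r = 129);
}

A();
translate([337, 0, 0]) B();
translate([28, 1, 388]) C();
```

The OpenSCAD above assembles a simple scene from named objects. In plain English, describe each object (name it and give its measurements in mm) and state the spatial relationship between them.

A is a four-legged stool. The seat is a 337×272×29 mm slab whose top surface is at z = 388 mm; four square legs, each 36×36 mm in cross-section, run from the floor (z = 0) to the underside of the seat, each flush with a corner of the seat. Four stretchers, 36 mm wide and 25 mm tall, connect adjacent legs with their undersides at z = 265 mm, each running between the inner faces of the legs it joins and aligned with the legs' outer faces on the other axis.

B is a picture frame with a 642×378 mm rectangular opening (x by z) and a uniform 38 mm border on every side. Frame depth is 33 mm along y. It is built from two vertical stiles running the full outside height and two horizontal rails spanning the gap between the stiles.

C is a spool: two coaxial disc flanges of radius 129 mm and thickness 10 mm, joined by a core cylinder of radius 60 mm and height 221 mm. The lower flange rests on z = 0 and the three cylinders share a vertical axis.

The picture frame is against the stool's +x side, with their −y faces flush. The spool is on top of the stool.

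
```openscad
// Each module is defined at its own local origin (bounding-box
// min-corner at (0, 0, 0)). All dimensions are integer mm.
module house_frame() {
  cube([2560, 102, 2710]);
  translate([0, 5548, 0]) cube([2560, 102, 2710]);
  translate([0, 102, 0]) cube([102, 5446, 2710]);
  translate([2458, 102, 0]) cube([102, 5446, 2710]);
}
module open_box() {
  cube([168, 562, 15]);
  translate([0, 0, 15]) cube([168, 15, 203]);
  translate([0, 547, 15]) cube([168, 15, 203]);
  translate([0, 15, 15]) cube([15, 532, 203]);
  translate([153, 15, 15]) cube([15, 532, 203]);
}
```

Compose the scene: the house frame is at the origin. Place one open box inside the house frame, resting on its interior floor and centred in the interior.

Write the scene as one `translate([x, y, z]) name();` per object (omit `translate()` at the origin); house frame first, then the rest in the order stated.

house_frame();
translate([1196, 2544, 0]) open_box();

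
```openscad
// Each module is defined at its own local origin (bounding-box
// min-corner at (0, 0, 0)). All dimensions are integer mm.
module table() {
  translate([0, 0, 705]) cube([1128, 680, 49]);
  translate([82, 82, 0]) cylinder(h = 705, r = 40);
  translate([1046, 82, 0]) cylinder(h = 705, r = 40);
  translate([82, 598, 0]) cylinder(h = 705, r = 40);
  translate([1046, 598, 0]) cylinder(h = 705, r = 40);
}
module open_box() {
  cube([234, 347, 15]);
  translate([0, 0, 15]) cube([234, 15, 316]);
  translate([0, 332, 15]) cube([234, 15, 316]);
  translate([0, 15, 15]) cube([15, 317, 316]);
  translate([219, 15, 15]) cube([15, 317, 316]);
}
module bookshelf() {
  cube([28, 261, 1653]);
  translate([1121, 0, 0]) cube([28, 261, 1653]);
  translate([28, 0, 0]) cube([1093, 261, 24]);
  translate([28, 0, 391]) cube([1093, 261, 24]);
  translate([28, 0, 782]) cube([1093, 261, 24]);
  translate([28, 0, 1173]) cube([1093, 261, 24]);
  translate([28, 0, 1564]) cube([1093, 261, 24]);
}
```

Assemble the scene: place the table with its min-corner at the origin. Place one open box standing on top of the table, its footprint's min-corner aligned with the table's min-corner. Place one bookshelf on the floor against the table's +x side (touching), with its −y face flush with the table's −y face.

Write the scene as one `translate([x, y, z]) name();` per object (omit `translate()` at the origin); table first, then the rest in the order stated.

table();
translate([0, 0, 754]) open_box();
translate([1128, 0, 0]) bookshelf();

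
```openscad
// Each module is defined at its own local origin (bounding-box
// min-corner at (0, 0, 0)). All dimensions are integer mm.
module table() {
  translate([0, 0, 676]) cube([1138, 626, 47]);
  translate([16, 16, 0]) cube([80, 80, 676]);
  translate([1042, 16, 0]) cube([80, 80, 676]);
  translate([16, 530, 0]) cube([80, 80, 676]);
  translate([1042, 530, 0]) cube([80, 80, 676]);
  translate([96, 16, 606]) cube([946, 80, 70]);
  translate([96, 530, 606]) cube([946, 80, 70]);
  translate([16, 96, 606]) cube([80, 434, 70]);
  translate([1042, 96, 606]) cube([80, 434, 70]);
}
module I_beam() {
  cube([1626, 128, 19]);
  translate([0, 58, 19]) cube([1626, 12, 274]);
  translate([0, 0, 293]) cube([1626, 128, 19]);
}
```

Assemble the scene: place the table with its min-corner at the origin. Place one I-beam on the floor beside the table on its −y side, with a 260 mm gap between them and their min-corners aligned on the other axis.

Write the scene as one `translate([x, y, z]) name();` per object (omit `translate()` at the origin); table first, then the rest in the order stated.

table();
translate([0, -388, 0]) I_beam();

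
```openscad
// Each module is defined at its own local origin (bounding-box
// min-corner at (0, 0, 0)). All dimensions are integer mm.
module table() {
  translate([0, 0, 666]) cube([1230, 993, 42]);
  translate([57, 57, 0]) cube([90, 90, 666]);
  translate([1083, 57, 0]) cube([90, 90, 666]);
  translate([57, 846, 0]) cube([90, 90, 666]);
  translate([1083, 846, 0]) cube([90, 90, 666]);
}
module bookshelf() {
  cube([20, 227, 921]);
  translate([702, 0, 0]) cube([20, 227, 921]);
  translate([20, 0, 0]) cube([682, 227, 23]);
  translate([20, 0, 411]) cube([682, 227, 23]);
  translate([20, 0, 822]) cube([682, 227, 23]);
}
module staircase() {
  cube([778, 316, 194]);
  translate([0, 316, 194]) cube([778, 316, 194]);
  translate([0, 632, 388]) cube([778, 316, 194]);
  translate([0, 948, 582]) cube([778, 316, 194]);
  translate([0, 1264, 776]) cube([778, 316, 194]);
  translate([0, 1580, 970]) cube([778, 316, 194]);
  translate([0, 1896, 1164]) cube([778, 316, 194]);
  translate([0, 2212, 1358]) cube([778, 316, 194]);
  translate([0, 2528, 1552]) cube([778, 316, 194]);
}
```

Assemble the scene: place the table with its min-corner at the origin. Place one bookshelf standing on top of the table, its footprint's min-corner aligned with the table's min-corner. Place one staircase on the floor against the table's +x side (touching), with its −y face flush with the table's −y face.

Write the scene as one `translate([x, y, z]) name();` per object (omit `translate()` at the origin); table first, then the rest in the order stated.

table();
translate([0, 0, 708]) bookshelf();
translate([1230, 0, 0]) staircase();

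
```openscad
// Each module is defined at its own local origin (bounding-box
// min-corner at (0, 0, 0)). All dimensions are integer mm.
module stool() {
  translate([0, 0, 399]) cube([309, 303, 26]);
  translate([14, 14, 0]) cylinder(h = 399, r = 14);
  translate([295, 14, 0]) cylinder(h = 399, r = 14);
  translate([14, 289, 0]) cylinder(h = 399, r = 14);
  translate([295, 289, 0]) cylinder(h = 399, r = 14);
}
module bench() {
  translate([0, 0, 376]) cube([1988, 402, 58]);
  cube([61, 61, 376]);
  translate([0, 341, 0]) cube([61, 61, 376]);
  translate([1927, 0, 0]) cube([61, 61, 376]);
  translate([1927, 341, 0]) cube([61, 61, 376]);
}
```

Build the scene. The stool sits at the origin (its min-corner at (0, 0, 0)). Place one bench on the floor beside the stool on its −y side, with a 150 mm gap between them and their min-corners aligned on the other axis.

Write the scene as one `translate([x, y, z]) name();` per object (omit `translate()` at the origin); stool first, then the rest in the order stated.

stool();
translate([0, -552, 0]) bench();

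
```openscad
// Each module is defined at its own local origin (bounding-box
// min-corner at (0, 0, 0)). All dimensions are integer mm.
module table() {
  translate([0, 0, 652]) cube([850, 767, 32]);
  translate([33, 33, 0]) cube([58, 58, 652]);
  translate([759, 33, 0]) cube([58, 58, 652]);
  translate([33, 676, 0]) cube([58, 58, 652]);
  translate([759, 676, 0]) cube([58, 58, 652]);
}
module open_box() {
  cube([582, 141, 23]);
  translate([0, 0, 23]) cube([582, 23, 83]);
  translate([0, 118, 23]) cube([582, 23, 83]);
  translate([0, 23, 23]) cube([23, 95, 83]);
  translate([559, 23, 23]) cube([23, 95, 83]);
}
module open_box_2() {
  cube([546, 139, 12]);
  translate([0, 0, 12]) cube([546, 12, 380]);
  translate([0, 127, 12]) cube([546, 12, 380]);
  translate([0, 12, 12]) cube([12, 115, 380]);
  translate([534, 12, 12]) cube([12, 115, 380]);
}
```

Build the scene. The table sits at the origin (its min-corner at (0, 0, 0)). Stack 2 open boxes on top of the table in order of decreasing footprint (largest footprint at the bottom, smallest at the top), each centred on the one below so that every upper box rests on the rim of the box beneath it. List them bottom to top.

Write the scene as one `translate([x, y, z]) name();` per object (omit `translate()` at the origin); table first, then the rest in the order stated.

table();
translate([134, 313, 684]) open_box();
translate([152, 314, 790]) open_box_2();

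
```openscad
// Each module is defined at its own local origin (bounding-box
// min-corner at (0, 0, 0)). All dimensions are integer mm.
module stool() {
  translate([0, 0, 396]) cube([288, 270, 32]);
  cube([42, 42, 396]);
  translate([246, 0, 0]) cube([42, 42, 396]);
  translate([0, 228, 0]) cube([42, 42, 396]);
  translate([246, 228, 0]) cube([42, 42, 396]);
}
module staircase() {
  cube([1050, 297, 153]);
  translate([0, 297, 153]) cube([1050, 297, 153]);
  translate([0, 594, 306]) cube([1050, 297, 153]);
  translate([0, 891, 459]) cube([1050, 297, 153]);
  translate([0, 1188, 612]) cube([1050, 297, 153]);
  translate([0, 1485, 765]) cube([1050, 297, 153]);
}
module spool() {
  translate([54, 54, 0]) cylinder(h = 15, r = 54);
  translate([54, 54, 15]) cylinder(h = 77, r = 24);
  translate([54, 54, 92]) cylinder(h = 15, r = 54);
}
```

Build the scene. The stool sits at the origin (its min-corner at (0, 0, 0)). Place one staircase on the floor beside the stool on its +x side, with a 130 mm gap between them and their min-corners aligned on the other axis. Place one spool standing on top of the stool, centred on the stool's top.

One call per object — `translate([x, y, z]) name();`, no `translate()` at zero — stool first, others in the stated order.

stool();
translate([418, 0, 0]) staircase();
translate([90, 81, 428]) spool();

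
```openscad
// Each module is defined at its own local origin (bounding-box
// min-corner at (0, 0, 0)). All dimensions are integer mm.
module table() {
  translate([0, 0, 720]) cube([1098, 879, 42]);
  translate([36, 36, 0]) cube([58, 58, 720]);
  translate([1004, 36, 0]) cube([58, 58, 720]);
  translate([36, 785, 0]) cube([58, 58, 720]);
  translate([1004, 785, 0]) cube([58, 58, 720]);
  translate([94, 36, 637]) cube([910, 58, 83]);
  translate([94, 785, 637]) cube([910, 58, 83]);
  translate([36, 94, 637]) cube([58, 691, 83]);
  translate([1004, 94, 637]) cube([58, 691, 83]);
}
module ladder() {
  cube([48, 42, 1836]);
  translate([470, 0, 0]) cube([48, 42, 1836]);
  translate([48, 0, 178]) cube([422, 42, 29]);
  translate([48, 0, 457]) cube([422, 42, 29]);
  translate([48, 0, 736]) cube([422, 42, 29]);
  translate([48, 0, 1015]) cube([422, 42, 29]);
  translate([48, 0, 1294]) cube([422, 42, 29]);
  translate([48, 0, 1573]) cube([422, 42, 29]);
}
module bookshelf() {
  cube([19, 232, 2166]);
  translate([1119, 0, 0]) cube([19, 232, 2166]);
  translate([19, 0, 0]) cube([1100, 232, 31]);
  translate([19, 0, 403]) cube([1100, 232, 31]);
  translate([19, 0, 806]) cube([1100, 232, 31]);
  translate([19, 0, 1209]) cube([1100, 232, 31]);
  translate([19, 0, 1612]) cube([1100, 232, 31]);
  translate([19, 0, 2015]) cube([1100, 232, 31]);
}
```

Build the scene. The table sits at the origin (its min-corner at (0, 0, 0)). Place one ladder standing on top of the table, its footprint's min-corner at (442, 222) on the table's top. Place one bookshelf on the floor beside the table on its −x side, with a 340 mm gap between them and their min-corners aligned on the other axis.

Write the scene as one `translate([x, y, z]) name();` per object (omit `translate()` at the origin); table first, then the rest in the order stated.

table();
translate([442, 222, 762]) ladder();
translate([-1478, 0, 0]) bookshelf();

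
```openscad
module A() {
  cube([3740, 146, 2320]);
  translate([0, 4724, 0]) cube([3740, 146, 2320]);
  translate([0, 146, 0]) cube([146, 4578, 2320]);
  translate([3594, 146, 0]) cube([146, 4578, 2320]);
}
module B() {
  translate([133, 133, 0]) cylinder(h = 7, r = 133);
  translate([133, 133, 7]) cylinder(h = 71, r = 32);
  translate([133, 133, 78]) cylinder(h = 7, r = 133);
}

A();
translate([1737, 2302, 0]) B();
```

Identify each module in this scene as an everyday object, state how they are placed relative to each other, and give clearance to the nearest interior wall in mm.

Clearances: x = 1591, y = 2156; minimum 1591 mm.

A is a house frame. B is a spool. The spool sits inside the house frame, centred. The clearance to the nearest interior wall is 1591 mm.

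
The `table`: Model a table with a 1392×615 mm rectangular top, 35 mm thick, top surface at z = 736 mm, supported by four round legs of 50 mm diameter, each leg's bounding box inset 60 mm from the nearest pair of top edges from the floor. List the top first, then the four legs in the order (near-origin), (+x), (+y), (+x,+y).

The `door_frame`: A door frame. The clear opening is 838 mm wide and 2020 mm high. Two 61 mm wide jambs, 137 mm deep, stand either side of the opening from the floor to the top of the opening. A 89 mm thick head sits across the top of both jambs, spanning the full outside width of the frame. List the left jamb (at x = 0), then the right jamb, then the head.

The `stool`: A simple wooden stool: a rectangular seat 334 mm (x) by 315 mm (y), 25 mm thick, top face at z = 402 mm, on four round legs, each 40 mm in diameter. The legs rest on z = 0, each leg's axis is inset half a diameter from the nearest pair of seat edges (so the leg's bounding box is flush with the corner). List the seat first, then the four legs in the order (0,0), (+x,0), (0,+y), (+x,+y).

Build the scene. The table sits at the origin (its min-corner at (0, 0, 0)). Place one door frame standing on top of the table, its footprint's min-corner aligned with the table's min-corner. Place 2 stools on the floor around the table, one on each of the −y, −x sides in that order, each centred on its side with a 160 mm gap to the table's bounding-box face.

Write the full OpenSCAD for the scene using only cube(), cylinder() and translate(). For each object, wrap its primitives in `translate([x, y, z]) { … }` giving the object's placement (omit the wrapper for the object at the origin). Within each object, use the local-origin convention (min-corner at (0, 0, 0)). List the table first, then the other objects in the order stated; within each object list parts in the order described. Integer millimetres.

translate([0, 0, 701]) cube([1392, 615, 35]);
translate([85, 85, 0]) cylinder(h = 701, r = 25);
translate([1307, 85, 0]) cylinder(h = 701, r = 25);
translate([85, 530, 0]) cylinder(h = 701, r = 25);
translate([1307, 530, 0]) cylinder(h = 701, r = 25);
translate([0, 0, 736]) {
  cube([61, 137, 2020]);
  translate([899, 0, 0]) cube([61, 137, 2020]);
  translate([0, 0, 2020]) cube([960, 137, 89]);
}
translate([529, -475, 0]) {
  translate([0, 0, 377]) cube([334, 315, 25]);
  translate([20, 20, 0]) cylinder(h = 377, r = 20);
  translate([314, 20, 0]) cylinder(h = 377, r = 20);
  translate([20, 295, 0]) cylinder(h = 377, r = 20);
  translate([314, 295, 0]) cylinder(h = 377, r = 20);
}
translate([-494, 150, 0]) {
  translate([0, 0, 377]) cube([334, 315, 25]);
  translate([20, 20, 0]) cylinder(h = 377, r = 20);
  translate([314, 20, 0]) cylinder(h = 377, r = 20);
  translate([20, 295, 0]) cylinder(h = 377, r = 20);
  translate([314, 295, 0]) cylinder(h = 377, r = 20);
}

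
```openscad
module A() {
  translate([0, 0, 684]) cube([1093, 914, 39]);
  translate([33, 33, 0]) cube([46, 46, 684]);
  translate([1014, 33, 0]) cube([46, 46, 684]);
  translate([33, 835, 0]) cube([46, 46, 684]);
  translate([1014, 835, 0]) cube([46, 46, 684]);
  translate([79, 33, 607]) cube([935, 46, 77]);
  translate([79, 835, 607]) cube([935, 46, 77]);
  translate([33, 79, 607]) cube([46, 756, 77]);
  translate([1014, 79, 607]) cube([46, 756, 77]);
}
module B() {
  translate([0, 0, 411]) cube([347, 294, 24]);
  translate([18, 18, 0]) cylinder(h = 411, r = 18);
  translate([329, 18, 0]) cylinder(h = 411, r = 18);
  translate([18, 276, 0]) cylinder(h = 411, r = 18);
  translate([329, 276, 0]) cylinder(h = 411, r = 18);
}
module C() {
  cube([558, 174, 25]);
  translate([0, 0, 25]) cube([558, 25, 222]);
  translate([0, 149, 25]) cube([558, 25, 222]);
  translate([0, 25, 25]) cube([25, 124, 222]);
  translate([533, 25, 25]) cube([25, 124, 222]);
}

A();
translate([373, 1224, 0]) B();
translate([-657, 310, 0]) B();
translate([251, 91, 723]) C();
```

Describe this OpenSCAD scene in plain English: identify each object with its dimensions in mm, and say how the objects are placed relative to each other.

A is a rectangular dining table. The top is 1093×914×39 mm with its upper surface at z = 723 mm. It stands on four 46×46 mm square legs, each inset 33 mm from the nearest pair of top edges, running from the floor to the underside of the top. Four apron rails, 46 mm thick and 77 mm tall, run between adjacent legs with their top edges flush with the underside of the top and their outer faces flush with the legs' outer faces.

B is a four-legged stool. The seat is 347×294 mm, 24 mm thick, top at z = 435 mm. It stands on four round legs, each 36 mm in diameter, from z = 0 to the seat underside, each leg's axis is inset half a diameter from the nearest pair of seat edges (so the leg's bounding box is flush with the corner).

C is an open-topped rectangular box: outside dimensions 558×174×247 mm, with a uniform wall and base thickness of 25 mm. The base is a full 558×174 slab on the floor; four walls sit on top of the base. The front and back walls (the −y and +y sides) span the full width; the two side walls fit between them.

Two stools sit around the table at the +y, −x sides. The open box is on top of the table.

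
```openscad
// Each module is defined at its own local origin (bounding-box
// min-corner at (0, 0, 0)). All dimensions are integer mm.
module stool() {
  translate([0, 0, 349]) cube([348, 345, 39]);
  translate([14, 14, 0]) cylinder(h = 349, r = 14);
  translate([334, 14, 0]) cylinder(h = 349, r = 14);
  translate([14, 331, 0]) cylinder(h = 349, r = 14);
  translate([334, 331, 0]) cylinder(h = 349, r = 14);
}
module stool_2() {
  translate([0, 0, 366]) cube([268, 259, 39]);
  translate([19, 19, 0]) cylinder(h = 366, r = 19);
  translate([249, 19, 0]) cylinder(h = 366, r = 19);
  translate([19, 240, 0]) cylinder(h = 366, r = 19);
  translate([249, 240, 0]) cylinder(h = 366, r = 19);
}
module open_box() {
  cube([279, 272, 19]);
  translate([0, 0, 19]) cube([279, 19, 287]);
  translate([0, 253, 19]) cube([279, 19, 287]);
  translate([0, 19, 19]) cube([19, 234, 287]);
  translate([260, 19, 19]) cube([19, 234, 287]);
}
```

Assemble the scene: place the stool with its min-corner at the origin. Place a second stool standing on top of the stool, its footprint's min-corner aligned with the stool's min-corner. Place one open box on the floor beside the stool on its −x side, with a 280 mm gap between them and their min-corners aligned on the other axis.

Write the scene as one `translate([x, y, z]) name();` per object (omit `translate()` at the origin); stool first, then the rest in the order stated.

stool();
translate([0, 0, 388]) stool_2();
translate([-559, 0, 0]) open_box();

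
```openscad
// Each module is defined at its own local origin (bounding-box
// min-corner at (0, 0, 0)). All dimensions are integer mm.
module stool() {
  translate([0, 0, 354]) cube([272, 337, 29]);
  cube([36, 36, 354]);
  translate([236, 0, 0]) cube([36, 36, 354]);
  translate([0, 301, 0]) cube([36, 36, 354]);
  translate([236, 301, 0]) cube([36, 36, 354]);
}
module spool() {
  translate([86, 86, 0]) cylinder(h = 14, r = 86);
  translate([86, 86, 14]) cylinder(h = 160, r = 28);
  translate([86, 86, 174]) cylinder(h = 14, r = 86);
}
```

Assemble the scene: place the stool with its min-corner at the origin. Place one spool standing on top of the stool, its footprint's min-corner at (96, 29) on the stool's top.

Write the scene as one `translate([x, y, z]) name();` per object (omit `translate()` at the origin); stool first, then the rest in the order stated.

stool();
translate([96, 29, 383]) spool();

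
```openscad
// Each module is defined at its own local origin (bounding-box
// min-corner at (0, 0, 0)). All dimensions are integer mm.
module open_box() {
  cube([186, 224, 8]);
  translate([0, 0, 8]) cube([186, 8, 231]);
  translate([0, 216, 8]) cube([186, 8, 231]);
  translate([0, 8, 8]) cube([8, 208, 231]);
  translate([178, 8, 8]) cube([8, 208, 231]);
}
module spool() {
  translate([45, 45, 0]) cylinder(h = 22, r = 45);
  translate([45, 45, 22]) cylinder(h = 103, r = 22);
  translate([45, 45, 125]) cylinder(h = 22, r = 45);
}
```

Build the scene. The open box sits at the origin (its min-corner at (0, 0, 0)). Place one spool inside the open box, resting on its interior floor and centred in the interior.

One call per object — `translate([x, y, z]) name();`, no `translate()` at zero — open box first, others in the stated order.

open_box();
translate([48, 67, 8]) spool();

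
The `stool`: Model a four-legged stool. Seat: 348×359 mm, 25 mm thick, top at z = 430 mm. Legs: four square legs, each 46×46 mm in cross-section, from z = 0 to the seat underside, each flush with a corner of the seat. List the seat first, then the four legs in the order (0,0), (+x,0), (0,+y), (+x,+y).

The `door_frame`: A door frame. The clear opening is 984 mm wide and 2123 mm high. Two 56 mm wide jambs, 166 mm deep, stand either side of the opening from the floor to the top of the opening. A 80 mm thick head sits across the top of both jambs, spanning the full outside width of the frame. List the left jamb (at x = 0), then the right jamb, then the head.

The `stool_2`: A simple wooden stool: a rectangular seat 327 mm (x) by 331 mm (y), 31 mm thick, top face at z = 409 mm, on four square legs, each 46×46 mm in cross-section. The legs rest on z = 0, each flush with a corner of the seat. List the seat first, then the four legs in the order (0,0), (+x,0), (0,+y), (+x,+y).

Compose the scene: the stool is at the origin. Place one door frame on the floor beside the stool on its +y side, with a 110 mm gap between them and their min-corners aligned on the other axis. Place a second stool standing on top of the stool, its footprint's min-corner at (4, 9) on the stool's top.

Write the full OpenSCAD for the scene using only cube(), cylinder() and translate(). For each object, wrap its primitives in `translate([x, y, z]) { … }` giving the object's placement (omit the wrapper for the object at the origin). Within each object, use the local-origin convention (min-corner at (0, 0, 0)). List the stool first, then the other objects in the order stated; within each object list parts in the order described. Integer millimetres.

translate([0, 0, 405]) cube([348, 359, 25]);
cube([46, 46, 405]);
translate([302, 0, 0]) cube([46, 46, 405]);
translate([0, 313, 0]) cube([46, 46, 405]);
translate([302, 313, 0]) cube([46, 46, 405]);
translate([0, 469, 0]) {
  cube([56, 166, 2123]);
  translate([1040, 0, 0]) cube([56, 166, 2123]);
  translate([0, 0, 2123]) cube([1096, 166, 80]);
}
translate([4, 9, 430]) {
  translate([0, 0, 378]) cube([327, 331, 31]);
  cube([46, 46, 378]);
  translate([281, 0, 0]) cube([46, 46, 378]);
  translate([0, 285, 0]) cube([46, 46, 378]);
  translate([281, 285, 0]) cube([46, 46, 378]);
}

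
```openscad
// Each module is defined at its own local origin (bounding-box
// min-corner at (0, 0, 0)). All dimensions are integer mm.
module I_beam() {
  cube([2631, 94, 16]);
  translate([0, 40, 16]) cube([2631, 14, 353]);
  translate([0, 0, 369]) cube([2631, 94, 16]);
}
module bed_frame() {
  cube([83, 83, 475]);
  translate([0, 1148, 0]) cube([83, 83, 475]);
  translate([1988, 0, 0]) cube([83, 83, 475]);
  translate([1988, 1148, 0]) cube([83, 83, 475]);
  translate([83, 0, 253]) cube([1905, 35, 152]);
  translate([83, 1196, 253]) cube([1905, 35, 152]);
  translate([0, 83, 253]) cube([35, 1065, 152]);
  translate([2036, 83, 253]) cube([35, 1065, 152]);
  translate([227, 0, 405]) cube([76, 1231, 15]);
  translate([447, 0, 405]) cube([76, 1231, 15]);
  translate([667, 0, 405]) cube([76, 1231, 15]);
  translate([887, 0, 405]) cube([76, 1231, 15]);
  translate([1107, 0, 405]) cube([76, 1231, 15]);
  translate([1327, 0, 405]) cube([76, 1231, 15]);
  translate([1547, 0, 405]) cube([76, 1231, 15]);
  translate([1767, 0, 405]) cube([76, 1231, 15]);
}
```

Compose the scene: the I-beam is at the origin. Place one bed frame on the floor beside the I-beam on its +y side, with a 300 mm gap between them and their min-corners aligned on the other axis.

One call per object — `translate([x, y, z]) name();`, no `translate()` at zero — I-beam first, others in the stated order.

I_beam();
translate([0, 394, 0]) bed_frame();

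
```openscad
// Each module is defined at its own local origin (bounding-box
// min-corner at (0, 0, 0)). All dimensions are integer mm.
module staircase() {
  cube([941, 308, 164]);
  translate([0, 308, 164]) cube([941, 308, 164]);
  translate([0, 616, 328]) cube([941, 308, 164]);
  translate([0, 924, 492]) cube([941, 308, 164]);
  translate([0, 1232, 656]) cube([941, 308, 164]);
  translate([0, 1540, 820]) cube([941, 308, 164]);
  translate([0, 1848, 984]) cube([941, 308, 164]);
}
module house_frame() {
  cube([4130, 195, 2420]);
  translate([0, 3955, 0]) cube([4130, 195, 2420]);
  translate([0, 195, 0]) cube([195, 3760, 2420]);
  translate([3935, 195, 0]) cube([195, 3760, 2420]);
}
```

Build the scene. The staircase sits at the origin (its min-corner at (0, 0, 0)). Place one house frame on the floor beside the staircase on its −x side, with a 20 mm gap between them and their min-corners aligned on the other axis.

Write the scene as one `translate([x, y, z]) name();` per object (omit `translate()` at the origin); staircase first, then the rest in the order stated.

staircase();
translate([-4150, 0, 0]) house_frame();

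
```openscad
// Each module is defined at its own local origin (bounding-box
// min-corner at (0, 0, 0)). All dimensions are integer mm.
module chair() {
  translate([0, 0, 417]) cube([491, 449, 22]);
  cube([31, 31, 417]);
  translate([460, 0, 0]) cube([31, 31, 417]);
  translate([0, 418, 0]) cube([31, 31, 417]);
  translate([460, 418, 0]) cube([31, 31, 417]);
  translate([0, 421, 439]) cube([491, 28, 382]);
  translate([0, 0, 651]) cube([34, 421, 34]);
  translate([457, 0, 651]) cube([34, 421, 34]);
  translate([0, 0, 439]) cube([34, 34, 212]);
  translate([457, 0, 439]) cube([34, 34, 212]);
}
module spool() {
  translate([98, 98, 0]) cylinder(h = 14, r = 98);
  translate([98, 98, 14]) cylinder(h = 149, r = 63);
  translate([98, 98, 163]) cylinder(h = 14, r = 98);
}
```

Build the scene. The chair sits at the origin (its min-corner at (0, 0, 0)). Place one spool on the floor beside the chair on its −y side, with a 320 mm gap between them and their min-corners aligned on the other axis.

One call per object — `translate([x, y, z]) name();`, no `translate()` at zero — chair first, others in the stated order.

chair();
translate([0, -516, 0]) spool();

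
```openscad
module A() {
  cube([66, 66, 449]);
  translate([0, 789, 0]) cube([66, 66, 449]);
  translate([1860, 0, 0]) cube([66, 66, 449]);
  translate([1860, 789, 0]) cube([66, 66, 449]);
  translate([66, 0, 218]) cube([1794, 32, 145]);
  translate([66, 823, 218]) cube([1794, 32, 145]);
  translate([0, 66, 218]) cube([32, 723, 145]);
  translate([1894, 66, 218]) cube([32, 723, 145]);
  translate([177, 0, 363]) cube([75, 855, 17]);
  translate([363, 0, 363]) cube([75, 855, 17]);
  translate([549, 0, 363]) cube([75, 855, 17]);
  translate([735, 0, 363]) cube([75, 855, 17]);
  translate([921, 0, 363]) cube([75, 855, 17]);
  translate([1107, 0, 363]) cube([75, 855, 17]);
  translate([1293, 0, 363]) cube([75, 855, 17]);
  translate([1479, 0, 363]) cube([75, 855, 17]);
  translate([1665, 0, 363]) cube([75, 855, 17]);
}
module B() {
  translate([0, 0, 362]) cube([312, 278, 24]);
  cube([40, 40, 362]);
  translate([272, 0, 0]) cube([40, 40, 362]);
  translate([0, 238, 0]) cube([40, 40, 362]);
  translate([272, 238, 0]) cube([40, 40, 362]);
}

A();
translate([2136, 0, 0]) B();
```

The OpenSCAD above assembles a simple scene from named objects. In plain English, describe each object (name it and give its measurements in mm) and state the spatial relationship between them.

A is a bed frame 1926 mm long (x) by 855 mm wide (y). Four 66×66 mm corner posts, 449 mm tall, at the corners of the footprint. Four rails of 32 mm thickness and 145 mm height run between adjacent posts with their undersides at z = 218 mm, their outer faces flush with the outside of the frame (the two x-running rails run between the posts' inner faces; the two y-running rails run between the posts' inner faces). 9 slats, each 75 mm wide (x) and 17 mm thick, lie across the top of the two x-running rails, running the full 855 mm width of the frame in y; the slats are evenly spaced along x between the inner faces of the end posts with equal gaps (rounded down to the nearest mm) at the −x end and between each pair — any rounding remainder accumulates at the +x end.

B is a simple wooden stool: a rectangular seat 312 mm (x) by 278 mm (y), 24 mm thick, top face at z = 386 mm, on four square legs, each 40×40 mm in cross-section. The legs rest on z = 0, each flush with a corner of the seat.

The stool is on the floor beside the bed frame on its +x side.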